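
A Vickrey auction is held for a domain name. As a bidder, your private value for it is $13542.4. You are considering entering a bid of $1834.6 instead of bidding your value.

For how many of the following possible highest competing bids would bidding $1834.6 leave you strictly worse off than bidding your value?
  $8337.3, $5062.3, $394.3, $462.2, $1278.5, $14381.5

2

The deviation hurts exactly when the highest competing bid lies strictly between $1834.6 and $13542.4 — underbidding then forfeits a profitable win.
$8337.3: inside the interval → strictly worse (loss $5205.1).
$5062.3: inside the interval → strictly worse (loss $8480.1).
$394.3: below both → same outcome either way.
$462.2: below both → same outcome either way.
$1278.5: below both → same outcome either way.
$14381.5: above both → same outcome either way.
Count: 2.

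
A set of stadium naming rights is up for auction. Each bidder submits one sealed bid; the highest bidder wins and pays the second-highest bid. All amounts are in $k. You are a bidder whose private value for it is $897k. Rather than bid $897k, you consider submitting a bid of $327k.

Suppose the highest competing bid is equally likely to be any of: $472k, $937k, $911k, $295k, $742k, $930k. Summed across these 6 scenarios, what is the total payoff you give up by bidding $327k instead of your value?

The deviation costs you only when the competing bid falls strictly between $327k and $897k; elsewhere both bids give the same outcome.
$472k: truthful payoff $425k, deviation payoff $0k → loss $425k.
$937k: outcomes coincide → loss $0k.
$911k: outcomes coincide → loss $0k.
$295k: outcomes coincide → loss $0k.
$742k: truthful payoff $155k, deviation payoff $0k → loss $155k.
$930k: outcomes coincide → loss $0k.
Total loss = $425k + $155k = $580k.

$580k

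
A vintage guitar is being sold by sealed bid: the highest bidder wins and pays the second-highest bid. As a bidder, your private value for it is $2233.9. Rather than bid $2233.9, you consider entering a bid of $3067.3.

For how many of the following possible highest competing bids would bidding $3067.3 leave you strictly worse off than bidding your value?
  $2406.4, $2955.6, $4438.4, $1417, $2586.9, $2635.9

4

The deviation hurts exactly when the highest competing bid lies strictly between $2233.9 and $3067.3 — overbidding then wins at a price above your value.
$2406.4: inside the interval → strictly worse (loss $172.5).
$2955.6: inside the interval → strictly worse (loss $721.7).
$4438.4: above both → same outcome either way.
$1417: below both → same outcome either way.
$2586.9: inside the interval → strictly worse (loss $353).
$2635.9: inside the interval → strictly worse (loss $402).
Count: 4.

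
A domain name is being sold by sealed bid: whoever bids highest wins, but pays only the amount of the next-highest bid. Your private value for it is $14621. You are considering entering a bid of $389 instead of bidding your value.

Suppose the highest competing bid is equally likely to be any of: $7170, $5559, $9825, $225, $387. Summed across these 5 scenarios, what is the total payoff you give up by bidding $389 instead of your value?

$21309

The deviation costs you only when the competing bid falls strictly between $389 and $14621; elsewhere both bids give the same outcome.
$7170: truthful payoff $7451, deviation payoff $0 → loss $7451.
$5559: truthful payoff $9062, deviation payoff $0 → loss $9062.
$9825: truthful payoff $4796, deviation payoff $0 → loss $4796.
$225: outcomes coincide → loss $0.
$387: outcomes coincide → loss $0.
Total loss = $7451 + $9062 + $4796 = $21309.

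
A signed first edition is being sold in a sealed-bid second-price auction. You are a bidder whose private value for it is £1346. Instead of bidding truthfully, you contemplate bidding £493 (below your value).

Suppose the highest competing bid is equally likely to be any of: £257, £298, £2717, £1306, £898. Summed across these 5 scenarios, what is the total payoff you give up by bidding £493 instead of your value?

£488

The deviation costs you only when the competing bid falls strictly between £493 and £1346; elsewhere both bids give the same outcome.
£257: outcomes coincide → loss £0.
£298: outcomes coincide → loss £0.
£2717: outcomes coincide → loss £0.
£1306: truthful payoff £40, deviation payoff £0 → loss £40.
£898: truthful payoff £448, deviation payoff £0 → loss £448.
Total loss = £40 + £448 = £488.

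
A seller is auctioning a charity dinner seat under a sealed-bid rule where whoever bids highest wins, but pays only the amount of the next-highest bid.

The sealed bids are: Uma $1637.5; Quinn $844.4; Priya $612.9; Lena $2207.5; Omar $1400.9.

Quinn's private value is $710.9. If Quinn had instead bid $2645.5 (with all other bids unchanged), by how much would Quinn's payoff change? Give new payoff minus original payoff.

−$1496.6

The highest bid among the other bidders is $2207.5; Quinn's bid doesn't change that.
Original bid $844.4: Quinn is not highest (top rival bid is $2207.5); payoff $0.
Alternative bid $2645.5: Quinn is highest, pays the top rival bid $2207.5; payoff $710.9 − $2207.5 = −$1496.6.
Change in payoff = −$1496.6 − ($0) = −$1496.6.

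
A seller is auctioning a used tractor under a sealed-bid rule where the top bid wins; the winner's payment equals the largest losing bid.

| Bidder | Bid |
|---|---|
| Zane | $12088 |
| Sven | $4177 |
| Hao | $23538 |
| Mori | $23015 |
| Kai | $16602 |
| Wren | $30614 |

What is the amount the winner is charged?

Highest bid: Wren at $30614, so Wren wins.
Second-highest bid: Hao at $23538 — that is the price the winner pays.

$23538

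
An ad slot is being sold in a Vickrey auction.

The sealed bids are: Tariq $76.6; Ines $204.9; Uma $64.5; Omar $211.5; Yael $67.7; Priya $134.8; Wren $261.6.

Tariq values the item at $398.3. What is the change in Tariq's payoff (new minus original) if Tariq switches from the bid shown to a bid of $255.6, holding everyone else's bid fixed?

$0

The highest bid among the other bidders is $261.6; Tariq's bid doesn't change that.
Original bid $76.6: Tariq is not highest (top rival bid is $261.6); payoff $0.
Alternative bid $255.6: Tariq is not highest (top rival bid is $261.6); payoff $0.
Change in payoff = $0 − ($0) = $0.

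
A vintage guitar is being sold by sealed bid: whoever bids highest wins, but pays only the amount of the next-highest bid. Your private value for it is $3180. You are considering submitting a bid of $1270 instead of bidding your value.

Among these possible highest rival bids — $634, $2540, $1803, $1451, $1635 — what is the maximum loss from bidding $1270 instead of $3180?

$634: same outcome either way → loss $0.
$2540: truthful gives $640, deviation gives $0 → loss $640.
$1803: truthful gives $1377, deviation gives $0 → loss $1377.
$1451: truthful gives $1729, deviation gives $0 → loss $1729.
$1635: truthful gives $1545, deviation gives $0 → loss $1545.
Maximum loss: $1729.

$1729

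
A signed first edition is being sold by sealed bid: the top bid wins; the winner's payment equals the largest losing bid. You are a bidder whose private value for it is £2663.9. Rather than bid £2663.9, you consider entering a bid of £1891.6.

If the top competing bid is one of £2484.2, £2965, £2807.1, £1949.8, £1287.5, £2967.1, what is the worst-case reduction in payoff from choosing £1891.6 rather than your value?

£714.1

£2484.2: truthful gives £179.7, deviation gives £0 → loss £179.7.
£2965: same outcome either way → loss £0.
£2807.1: same outcome either way → loss £0.
£1949.8: truthful gives £714.1, deviation gives £0 → loss £714.1.
£1287.5: same outcome either way → loss £0.
£2967.1: same outcome either way → loss £0.
Maximum loss: £714.1.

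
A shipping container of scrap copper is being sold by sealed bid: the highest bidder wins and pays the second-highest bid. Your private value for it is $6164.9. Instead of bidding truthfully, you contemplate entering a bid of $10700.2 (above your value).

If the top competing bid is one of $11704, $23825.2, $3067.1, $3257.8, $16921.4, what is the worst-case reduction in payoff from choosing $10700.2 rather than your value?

$11704: same outcome either way → loss $0.
$23825.2: same outcome either way → loss $0.
$3067.1: same outcome either way → loss $0.
$3257.8: same outcome either way → loss $0.
$16921.4: same outcome either way → loss $0.
Maximum loss: $0.

$0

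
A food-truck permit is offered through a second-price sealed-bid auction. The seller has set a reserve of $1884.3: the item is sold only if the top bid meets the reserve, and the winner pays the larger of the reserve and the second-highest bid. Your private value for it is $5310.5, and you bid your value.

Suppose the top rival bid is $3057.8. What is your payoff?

Your bid $5310.5 is the highest and exceeds the reserve.
Price = max(second-highest bid, reserve) = max($3057.8, $1884.3) = $3057.8.
Payoff = $5310.5 − $3057.8 = $2252.7.

$2252.7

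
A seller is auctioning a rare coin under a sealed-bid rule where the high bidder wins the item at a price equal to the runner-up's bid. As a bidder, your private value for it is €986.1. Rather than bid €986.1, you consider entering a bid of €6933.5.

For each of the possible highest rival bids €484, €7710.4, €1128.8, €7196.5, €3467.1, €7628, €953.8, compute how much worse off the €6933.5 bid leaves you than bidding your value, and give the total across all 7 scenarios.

€2623.7

The deviation costs you only when the competing bid falls strictly between €986.1 and €6933.5; elsewhere both bids give the same outcome.
€484: outcomes coincide → loss €0.
€7710.4: outcomes coincide → loss €0.
€1128.8: truthful payoff €0, deviation payoff −€142.7 → loss €142.7.
€7196.5: outcomes coincide → loss €0.
€3467.1: truthful payoff €0, deviation payoff −€2481 → loss €2481.
€7628: outcomes coincide → loss €0.
€953.8: outcomes coincide → loss €0.
Total loss = €142.7 + €2481 = €2623.7.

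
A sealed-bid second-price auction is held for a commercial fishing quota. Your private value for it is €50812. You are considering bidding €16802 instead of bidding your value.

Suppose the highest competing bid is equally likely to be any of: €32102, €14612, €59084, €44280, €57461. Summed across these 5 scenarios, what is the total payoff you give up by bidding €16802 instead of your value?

The deviation costs you only when the competing bid falls strictly between €16802 and €50812; elsewhere both bids give the same outcome.
€32102: truthful payoff €18710, deviation payoff €0 → loss €18710.
€14612: outcomes coincide → loss €0.
€59084: outcomes coincide → loss €0.
€44280: truthful payoff €6532, deviation payoff €0 → loss €6532.
€57461: outcomes coincide → loss €0.
Total loss = €18710 + €6532 = €25242.

€25242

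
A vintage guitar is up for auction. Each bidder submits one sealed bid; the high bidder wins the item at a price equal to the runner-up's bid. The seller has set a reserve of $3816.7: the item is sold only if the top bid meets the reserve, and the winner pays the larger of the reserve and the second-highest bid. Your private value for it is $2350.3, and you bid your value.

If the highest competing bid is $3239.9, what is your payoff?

Your bid $2350.3 is below the highest competing bid $3239.9, so you lose. Payoff $0.

$0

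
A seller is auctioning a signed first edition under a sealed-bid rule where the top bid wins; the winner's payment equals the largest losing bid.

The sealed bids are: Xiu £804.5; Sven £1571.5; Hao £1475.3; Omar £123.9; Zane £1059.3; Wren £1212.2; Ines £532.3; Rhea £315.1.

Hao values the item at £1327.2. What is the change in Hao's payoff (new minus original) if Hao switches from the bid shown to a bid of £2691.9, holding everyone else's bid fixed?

The highest bid among the other bidders is £1571.5; Hao's bid doesn't change that.
Original bid £1475.3: Hao is not highest (top rival bid is £1571.5); payoff £0.
Alternative bid £2691.9: Hao is highest, pays the top rival bid £1571.5; payoff £1327.2 − £1571.5 = −£244.3.
Change in payoff = −£244.3 − (£0) = −£244.3.

−£244.3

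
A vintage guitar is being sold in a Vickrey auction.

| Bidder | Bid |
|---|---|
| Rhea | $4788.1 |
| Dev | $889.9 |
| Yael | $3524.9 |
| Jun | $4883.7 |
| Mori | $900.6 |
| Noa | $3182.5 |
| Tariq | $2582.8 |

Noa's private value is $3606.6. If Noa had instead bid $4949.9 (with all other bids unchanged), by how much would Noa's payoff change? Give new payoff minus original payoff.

−$1277.1

The highest bid among the other bidders is $4883.7; Noa's bid doesn't change that.
Original bid $3182.5: Noa is not highest (top rival bid is $4883.7); payoff $0.
Alternative bid $4949.9: Noa is highest, pays the top rival bid $4883.7; payoff $3606.6 − $4883.7 = −$1277.1.
Change in payoff = −$1277.1 − ($0) = −$1277.1.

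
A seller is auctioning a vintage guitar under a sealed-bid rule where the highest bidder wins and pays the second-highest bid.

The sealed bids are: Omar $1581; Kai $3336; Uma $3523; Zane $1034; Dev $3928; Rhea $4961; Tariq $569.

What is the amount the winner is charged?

Highest bid: Rhea at $4961, so Rhea wins.
Second-highest bid: Dev at $3928 — that is the price the winner pays.

$3928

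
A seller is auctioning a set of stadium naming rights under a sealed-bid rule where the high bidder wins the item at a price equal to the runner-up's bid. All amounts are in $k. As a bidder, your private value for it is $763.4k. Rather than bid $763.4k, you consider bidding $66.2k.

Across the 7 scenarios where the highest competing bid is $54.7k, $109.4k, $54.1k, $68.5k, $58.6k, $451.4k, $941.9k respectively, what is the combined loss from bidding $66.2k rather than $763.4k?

The deviation costs you only when the competing bid falls strictly between $66.2k and $763.4k; elsewhere both bids give the same outcome.
$54.7k: outcomes coincide → loss $0k.
$109.4k: truthful payoff $654k, deviation payoff $0k → loss $654k.
$54.1k: outcomes coincide → loss $0k.
$68.5k: truthful payoff $694.9k, deviation payoff $0k → loss $694.9k.
$58.6k: outcomes coincide → loss $0k.
$451.4k: truthful payoff $312k, deviation payoff $0k → loss $312k.
$941.9k: outcomes coincide → loss $0k.
Total loss = $654k + $694.9k + $312k = $1660.9k.

$1660.9k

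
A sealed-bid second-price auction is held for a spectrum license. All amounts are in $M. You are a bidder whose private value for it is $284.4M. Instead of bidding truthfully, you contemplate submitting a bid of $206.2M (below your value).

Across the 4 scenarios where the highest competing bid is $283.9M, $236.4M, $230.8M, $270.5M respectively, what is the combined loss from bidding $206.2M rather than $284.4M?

The deviation costs you only when the competing bid falls strictly between $206.2M and $284.4M; elsewhere both bids give the same outcome.
$283.9M: truthful payoff $0.5M, deviation payoff $0M → loss $0.5M.
$236.4M: truthful payoff $48M, deviation payoff $0M → loss $48M.
$230.8M: truthful payoff $53.6M, deviation payoff $0M → loss $53.6M.
$270.5M: truthful payoff $13.9M, deviation payoff $0M → loss $13.9M.
Total loss = $0.5M + $48M + $53.6M + $13.9M = $116M.
Truthful bidding weakly dominates here: raising your bid can only win items priced above your value, and lowering it can only forfeit items priced below.

$116M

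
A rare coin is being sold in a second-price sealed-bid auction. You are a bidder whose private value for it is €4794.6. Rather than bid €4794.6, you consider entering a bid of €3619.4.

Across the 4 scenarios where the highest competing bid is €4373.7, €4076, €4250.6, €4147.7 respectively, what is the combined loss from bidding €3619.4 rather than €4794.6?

€2330.4

The deviation costs you only when the competing bid falls strictly between €3619.4 and €4794.6; elsewhere both bids give the same outcome.
€4373.7: truthful payoff €420.9, deviation payoff €0 → loss €420.9.
€4076: truthful payoff €718.6, deviation payoff €0 → loss €718.6.
€4250.6: truthful payoff €544, deviation payoff €0 → loss €544.
€4147.7: truthful payoff €646.9, deviation payoff €0 → loss €646.9.
Total loss = €420.9 + €718.6 + €544 + €646.9 = €2330.4.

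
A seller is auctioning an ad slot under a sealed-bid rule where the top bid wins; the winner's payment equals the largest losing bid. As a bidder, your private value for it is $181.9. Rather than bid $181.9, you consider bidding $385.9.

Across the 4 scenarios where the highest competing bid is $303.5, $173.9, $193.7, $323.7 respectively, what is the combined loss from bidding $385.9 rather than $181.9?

$275.2

The deviation costs you only when the competing bid falls strictly between $181.9 and $385.9; elsewhere both bids give the same outcome.
$303.5: truthful payoff $0, deviation payoff −$121.6 → loss $121.6.
$173.9: outcomes coincide → loss $0.
$193.7: truthful payoff $0, deviation payoff −$11.8 → loss $11.8.
$323.7: truthful payoff $0, deviation payoff −$141.8 → loss $141.8.
Total loss = $121.6 + $11.8 + $141.8 = $275.2.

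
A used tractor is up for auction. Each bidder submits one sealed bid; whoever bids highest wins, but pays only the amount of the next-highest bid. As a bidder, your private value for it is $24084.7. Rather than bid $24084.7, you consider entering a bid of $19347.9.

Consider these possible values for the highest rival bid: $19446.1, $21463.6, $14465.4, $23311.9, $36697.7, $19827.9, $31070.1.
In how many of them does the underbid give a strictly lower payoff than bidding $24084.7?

The deviation hurts exactly when the highest competing bid lies strictly between $19347.9 and $24084.7 — underbidding then forfeits a profitable win.
$19446.1: inside the interval → strictly worse (loss $4638.6).
$21463.6: inside the interval → strictly worse (loss $2621.1).
$14465.4: below both → same outcome either way.
$23311.9: inside the interval → strictly worse (loss $772.8).
$36697.7: above both → same outcome either way.
$19827.9: inside the interval → strictly worse (loss $4256.8).
$31070.1: above both → same outcome either way.
Count: 4.

4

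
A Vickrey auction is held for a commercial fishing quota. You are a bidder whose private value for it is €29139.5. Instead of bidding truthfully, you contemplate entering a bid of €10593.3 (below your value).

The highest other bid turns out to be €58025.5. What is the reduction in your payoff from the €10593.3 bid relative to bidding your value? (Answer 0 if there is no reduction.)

€0

Bidding your value €29139.5: you lose (since €29139.5 < €58025.5). Payoff €0.
Bidding €10593.3: you lose. Payoff €0.
Difference = €0 − €0 = €0; both bids lead to the same outcome because the competing bid is above both your value and your alternative bid.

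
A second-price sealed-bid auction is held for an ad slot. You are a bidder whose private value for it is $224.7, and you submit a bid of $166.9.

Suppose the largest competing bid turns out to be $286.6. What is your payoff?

$0

Your bid $166.9 is below the highest competing bid $286.6, so you lose.
A losing bidder pays nothing and receives nothing: payoff = $0.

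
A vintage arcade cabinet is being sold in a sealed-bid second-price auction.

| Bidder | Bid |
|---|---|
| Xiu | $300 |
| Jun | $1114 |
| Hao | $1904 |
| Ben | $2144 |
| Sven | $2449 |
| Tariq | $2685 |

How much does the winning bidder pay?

$2449

Highest bid: Tariq at $2685, so Tariq wins.
Second-highest bid: Sven at $2449 — that is the price the winner pays.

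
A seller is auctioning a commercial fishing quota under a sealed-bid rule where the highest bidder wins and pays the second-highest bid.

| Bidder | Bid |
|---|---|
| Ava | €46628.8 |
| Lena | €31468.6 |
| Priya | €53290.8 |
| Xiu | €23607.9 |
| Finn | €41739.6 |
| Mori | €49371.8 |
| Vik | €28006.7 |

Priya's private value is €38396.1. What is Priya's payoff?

Highest bid: Priya at €53290.8, so Priya wins.
Second-highest bid: Mori at €49371.8 — that is the price the winner pays.
Priya's payoff = value − price = €38396.1 − €49371.8 = −€10975.7.

−€10975.7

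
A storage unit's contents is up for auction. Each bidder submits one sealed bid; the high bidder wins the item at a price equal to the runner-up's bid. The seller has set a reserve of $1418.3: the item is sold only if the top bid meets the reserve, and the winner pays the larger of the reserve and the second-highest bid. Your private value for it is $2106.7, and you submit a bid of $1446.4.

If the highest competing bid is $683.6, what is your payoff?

Your bid $1446.4 is the highest and exceeds the reserve.
Price = max(second-highest bid, reserve) = max($683.6, $1418.3) = $1418.3.
Payoff = $2106.7 − $1418.3 = $688.4.

$688.4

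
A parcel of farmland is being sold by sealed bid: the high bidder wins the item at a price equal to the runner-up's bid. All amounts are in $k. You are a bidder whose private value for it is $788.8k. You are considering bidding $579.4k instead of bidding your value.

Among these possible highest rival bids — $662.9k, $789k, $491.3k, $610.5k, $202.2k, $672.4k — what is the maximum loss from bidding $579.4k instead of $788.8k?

$662.9k: truthful gives $125.9k, deviation gives $0k → loss $125.9k.
$789k: same outcome either way → loss $0k.
$491.3k: same outcome either way → loss $0k.
$610.5k: truthful gives $178.3k, deviation gives $0k → loss $178.3k.
$202.2k: same outcome either way → loss $0k.
$672.4k: truthful gives $116.4k, deviation gives $0k → loss $116.4k.
Maximum loss: $178.3k.

$178.3k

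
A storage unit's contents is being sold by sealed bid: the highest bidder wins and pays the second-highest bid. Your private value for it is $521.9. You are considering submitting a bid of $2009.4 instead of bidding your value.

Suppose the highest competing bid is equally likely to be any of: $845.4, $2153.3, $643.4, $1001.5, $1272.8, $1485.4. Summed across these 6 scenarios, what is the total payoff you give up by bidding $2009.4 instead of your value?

The deviation costs you only when the competing bid falls strictly between $521.9 and $2009.4; elsewhere both bids give the same outcome.
$845.4: truthful payoff $0, deviation payoff −$323.5 → loss $323.5.
$2153.3: outcomes coincide → loss $0.
$643.4: truthful payoff $0, deviation payoff −$121.5 → loss $121.5.
$1001.5: truthful payoff $0, deviation payoff −$479.6 → loss $479.6.
$1272.8: truthful payoff $0, deviation payoff −$750.9 → loss $750.9.
$1485.4: truthful payoff $0, deviation payoff −$963.5 → loss $963.5.
Total loss = $323.5 + $121.5 + $479.6 + $750.9 + $963.5 = $2639.
Because the price is fixed by the runner-up's bid, deviating from your value can only change a good outcome into a bad one — never the reverse.

$2639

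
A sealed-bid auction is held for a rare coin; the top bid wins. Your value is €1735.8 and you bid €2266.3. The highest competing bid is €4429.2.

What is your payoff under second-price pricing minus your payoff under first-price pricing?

Your bid €2266.3 is below €4429.2, so you lose under either rule.
Payoff is €0 in both cases; difference = €0.

€0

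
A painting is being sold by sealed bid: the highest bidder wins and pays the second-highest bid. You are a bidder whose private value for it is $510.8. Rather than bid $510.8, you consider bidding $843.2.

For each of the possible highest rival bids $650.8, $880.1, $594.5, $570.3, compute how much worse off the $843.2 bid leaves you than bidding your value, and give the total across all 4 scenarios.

$283.2

The deviation costs you only when the competing bid falls strictly between $510.8 and $843.2; elsewhere both bids give the same outcome.
$650.8: truthful payoff $0, deviation payoff −$140 → loss $140.
$880.1: outcomes coincide → loss $0.
$594.5: truthful payoff $0, deviation payoff −$83.7 → loss $83.7.
$570.3: truthful payoff $0, deviation payoff −$59.5 → loss $59.5.
Total loss = $140 + $83.7 + $59.5 = $283.2.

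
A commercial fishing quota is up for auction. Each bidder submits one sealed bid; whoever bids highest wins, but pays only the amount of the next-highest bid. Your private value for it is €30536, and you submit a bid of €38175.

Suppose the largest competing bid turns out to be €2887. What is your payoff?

Your bid €38175 exceeds the highest competing bid €2887, so you win.
In a second-price auction the winner pays the second-highest bid, €2887.
Payoff = value − price = €30536 − €2887 = €27649.

€27649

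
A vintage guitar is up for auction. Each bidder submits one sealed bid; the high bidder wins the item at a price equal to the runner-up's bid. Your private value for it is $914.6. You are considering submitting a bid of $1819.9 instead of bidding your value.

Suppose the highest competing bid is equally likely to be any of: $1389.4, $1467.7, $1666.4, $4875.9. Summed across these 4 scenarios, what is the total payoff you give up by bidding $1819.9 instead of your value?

The deviation costs you only when the competing bid falls strictly between $914.6 and $1819.9; elsewhere both bids give the same outcome.
$1389.4: truthful payoff $0, deviation payoff −$474.8 → loss $474.8.
$1467.7: truthful payoff $0, deviation payoff −$553.1 → loss $553.1.
$1666.4: truthful payoff $0, deviation payoff −$751.8 → loss $751.8.
$4875.9: outcomes coincide → loss $0.
Total loss = $474.8 + $553.1 + $751.8 = $1779.7.

$1779.7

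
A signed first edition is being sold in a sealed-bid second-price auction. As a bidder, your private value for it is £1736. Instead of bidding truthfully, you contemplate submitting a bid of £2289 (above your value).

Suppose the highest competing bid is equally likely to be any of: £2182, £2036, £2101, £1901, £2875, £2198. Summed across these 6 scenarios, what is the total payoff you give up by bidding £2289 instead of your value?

The deviation costs you only when the competing bid falls strictly between £1736 and £2289; elsewhere both bids give the same outcome.
£2182: truthful payoff £0, deviation payoff −£446 → loss £446.
£2036: truthful payoff £0, deviation payoff −£300 → loss £300.
£2101: truthful payoff £0, deviation payoff −£365 → loss £365.
£1901: truthful payoff £0, deviation payoff −£165 → loss £165.
£2875: outcomes coincide → loss £0.
£2198: truthful payoff £0, deviation payoff −£462 → loss £462.
Total loss = £446 + £300 + £365 + £165 + £462 = £1738.

£1738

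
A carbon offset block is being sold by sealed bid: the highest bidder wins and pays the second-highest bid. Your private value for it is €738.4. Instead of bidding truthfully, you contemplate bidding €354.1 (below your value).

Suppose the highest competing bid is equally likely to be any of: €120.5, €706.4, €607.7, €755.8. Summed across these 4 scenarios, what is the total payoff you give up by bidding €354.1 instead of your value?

€162.7

The deviation costs you only when the competing bid falls strictly between €354.1 and €738.4; elsewhere both bids give the same outcome.
€120.5: outcomes coincide → loss €0.
€706.4: truthful payoff €32, deviation payoff €0 → loss €32.
€607.7: truthful payoff €130.7, deviation payoff €0 → loss €130.7.
€755.8: outcomes coincide → loss €0.
Total loss = €32 + €130.7 = €162.7.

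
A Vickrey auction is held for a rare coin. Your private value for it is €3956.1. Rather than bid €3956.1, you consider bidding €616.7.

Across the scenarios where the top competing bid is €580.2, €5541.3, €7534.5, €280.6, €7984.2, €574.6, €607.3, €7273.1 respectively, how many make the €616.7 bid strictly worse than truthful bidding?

0

The deviation hurts exactly when the highest competing bid lies strictly between €616.7 and €3956.1 — underbidding then forfeits a profitable win.
€580.2: below both → same outcome either way.
€5541.3: above both → same outcome either way.
€7534.5: above both → same outcome either way.
€280.6: below both → same outcome either way.
€7984.2: above both → same outcome either way.
€574.6: below both → same outcome either way.
€607.3: below both → same outcome either way.
€7273.1: above both → same outcome either way.
Count: 0.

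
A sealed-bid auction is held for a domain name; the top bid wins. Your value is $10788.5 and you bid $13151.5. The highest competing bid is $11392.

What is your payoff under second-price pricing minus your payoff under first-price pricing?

You have the highest bid, so you win under either rule.
Second-price: pay $11392 → payoff −$603.5.
First-price: pay your own bid $13151.5 → payoff −$2363.
Difference = −$603.5 − (−$2363) = $1759.5.

$1759.5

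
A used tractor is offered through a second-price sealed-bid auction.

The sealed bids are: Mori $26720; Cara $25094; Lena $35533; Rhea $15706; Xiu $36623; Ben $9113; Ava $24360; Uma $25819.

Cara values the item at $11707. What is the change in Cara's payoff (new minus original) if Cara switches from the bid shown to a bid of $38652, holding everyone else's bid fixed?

−$24916

The highest bid among the other bidders is $36623; Cara's bid doesn't change that.
Original bid $25094: Cara is not highest (top rival bid is $36623); payoff $0.
Alternative bid $38652: Cara is highest, pays the top rival bid $36623; payoff $11707 − $36623 = −$24916.
Change in payoff = −$24916 − ($0) = −$24916.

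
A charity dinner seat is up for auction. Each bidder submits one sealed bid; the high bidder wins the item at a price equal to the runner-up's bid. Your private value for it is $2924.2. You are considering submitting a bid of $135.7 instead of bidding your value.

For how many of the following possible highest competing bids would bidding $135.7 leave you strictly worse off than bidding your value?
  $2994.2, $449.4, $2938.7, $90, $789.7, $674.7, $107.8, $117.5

The deviation hurts exactly when the highest competing bid lies strictly between $135.7 and $2924.2 — underbidding then forfeits a profitable win.
$2994.2: above both → same outcome either way.
$449.4: inside the interval → strictly worse (loss $2474.8).
$2938.7: above both → same outcome either way.
$90: below both → same outcome either way.
$789.7: inside the interval → strictly worse (loss $2134.5).
$674.7: inside the interval → strictly worse (loss $2249.5).
$107.8: below both → same outcome either way.
$117.5: below both → same outcome either way.
Count: 3.

3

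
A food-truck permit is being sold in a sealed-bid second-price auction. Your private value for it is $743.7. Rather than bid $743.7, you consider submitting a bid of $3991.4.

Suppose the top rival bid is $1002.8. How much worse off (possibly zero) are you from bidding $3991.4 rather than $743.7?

$259.1

Bidding your value $743.7: you lose (since $743.7 < $1002.8). Payoff $0.
Bidding $3991.4: you win and pay $1002.8. Payoff $743.7 − $1002.8 = −$259.1.
The competing bid $1002.8 lies between your value and your inflated bid, so overbidding wins an item priced above your value.
Loss from deviating = $0 − (−$259.1) = $259.1.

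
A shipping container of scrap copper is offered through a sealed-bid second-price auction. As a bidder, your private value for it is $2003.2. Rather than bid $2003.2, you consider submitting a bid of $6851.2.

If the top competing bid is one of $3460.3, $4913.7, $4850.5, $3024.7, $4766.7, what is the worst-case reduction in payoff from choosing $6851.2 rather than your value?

$2910.5

$3460.3: truthful gives $0, deviation gives −$1457.1 → loss $1457.1.
$4913.7: truthful gives $0, deviation gives −$2910.5 → loss $2910.5.
$4850.5: truthful gives $0, deviation gives −$2847.3 → loss $2847.3.
$3024.7: truthful gives $0, deviation gives −$1021.5 → loss $1021.5.
$4766.7: truthful gives $0, deviation gives −$2763.5 → loss $2763.5.
Maximum loss: $2910.5.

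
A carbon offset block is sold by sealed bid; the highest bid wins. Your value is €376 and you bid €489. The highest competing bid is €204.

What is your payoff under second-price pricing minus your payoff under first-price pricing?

€285

You have the highest bid, so you win under either rule.
Second-price: pay €204 → payoff €172.
First-price: pay your own bid €489 → payoff −€113.
Difference = €172 − (−€113) = €285.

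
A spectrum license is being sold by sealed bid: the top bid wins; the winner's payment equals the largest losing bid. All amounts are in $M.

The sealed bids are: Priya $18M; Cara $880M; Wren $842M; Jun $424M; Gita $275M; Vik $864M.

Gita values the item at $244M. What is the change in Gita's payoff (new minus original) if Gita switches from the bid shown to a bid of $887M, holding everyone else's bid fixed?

−$636M

The highest bid among the other bidders is $880M; Gita's bid doesn't change that.
Original bid $275M: Gita is not highest (top rival bid is $880M); payoff $0M.
Alternative bid $887M: Gita is highest, pays the top rival bid $880M; payoff $244M − $880M = −$636M.
Change in payoff = −$636M − ($0M) = −$636M.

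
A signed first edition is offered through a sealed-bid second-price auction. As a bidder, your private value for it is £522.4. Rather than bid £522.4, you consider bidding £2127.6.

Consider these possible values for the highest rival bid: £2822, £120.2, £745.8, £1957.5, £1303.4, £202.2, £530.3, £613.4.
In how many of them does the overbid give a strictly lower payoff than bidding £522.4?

5

The deviation hurts exactly when the highest competing bid lies strictly between £522.4 and £2127.6 — overbidding then wins at a price above your value.
£2822: above both → same outcome either way.
£120.2: below both → same outcome either way.
£745.8: inside the interval → strictly worse (loss £223.4).
£1957.5: inside the interval → strictly worse (loss £1435.1).
£1303.4: inside the interval → strictly worse (loss £781).
£202.2: below both → same outcome either way.
£530.3: inside the interval → strictly worse (loss £7.9).
£613.4: inside the interval → strictly worse (loss £91).
Count: 5.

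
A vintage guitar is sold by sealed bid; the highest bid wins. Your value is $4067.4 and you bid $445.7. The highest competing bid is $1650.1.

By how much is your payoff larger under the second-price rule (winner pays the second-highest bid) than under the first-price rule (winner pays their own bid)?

Your bid $445.7 is below $1650.1, so you lose under either rule.
Payoff is $0 in both cases; difference = $0.

$0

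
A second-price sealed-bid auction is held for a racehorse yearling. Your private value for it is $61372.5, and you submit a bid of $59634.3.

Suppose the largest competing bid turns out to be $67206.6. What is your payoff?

Your bid $59634.3 is below the highest competing bid $67206.6, so you lose.
A losing bidder pays nothing and receives nothing: payoff = $0.

$0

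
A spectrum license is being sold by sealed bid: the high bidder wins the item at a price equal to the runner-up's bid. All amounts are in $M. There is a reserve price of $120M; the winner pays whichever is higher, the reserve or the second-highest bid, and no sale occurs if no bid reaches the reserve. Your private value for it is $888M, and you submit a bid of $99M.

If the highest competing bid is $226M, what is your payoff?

$0M

Your bid $99M is below the highest competing bid $226M, so you lose. Payoff $0M.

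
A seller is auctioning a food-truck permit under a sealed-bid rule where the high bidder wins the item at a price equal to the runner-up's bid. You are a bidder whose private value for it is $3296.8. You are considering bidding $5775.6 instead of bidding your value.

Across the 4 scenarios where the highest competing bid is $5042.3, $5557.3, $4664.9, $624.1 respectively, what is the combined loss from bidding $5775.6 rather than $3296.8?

The deviation costs you only when the competing bid falls strictly between $3296.8 and $5775.6; elsewhere both bids give the same outcome.
$5042.3: truthful payoff $0, deviation payoff −$1745.5 → loss $1745.5.
$5557.3: truthful payoff $0, deviation payoff −$2260.5 → loss $2260.5.
$4664.9: truthful payoff $0, deviation payoff −$1368.1 → loss $1368.1.
$624.1: outcomes coincide → loss $0.
Total loss = $1745.5 + $2260.5 + $1368.1 = $5374.1.

$5374.1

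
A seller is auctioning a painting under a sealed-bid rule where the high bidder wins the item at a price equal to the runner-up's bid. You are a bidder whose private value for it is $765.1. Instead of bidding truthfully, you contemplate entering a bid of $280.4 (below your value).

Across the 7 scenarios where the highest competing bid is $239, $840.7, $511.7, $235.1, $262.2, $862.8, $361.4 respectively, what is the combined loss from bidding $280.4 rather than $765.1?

The deviation costs you only when the competing bid falls strictly between $280.4 and $765.1; elsewhere both bids give the same outcome.
$239: outcomes coincide → loss $0.
$840.7: outcomes coincide → loss $0.
$511.7: truthful payoff $253.4, deviation payoff $0 → loss $253.4.
$235.1: outcomes coincide → loss $0.
$262.2: outcomes coincide → loss $0.
$862.8: outcomes coincide → loss $0.
$361.4: truthful payoff $403.7, deviation payoff $0 → loss $403.7.
Total loss = $253.4 + $403.7 = $657.1.
Because the price is fixed by the runner-up's bid, deviating from your value can only change a good outcome into a bad one — never the reverse.

$657.1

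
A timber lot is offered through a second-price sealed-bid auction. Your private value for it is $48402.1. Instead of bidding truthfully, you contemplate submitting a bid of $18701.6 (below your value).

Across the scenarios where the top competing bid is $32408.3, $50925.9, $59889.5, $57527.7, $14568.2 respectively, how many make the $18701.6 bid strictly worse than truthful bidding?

The deviation hurts exactly when the highest competing bid lies strictly between $18701.6 and $48402.1 — underbidding then forfeits a profitable win.
$32408.3: inside the interval → strictly worse (loss $15993.8).
$50925.9: above both → same outcome either way.
$59889.5: above both → same outcome either way.
$57527.7: above both → same outcome either way.
$14568.2: below both → same outcome either way.
Count: 1.

1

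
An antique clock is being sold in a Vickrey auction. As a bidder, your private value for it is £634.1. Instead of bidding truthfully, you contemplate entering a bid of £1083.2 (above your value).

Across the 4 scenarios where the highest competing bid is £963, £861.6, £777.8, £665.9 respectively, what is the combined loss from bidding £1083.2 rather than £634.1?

The deviation costs you only when the competing bid falls strictly between £634.1 and £1083.2; elsewhere both bids give the same outcome.
£963: truthful payoff £0, deviation payoff −£328.9 → loss £328.9.
£861.6: truthful payoff £0, deviation payoff −£227.5 → loss £227.5.
£777.8: truthful payoff £0, deviation payoff −£143.7 → loss £143.7.
£665.9: truthful payoff £0, deviation payoff −£31.8 → loss £31.8.
Total loss = £328.9 + £227.5 + £143.7 + £31.8 = £731.9.

£731.9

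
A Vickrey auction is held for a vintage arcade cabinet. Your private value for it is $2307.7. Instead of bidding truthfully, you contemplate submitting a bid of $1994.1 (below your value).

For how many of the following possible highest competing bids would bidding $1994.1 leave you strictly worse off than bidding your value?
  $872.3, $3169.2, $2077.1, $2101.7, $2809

2

The deviation hurts exactly when the highest competing bid lies strictly between $1994.1 and $2307.7 — underbidding then forfeits a profitable win.
$872.3: below both → same outcome either way.
$3169.2: above both → same outcome either way.
$2077.1: inside the interval → strictly worse (loss $230.6).
$2101.7: inside the interval → strictly worse (loss $206).
$2809: above both → same outcome either way.
Count: 2.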